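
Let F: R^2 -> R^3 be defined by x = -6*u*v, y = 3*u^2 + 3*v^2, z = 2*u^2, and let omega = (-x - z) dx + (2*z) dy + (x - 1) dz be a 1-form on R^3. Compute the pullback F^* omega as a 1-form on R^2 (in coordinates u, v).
F^* omega = (4*u*(6*u^2 - 3*u*v - 9*v^2 - 1)) du + (12*u^2*(u - v)) dv

Using F^*(f dg) = (f ∘ F) d(g ∘ F), substitute each coordinate x_i by F_i(u, v) in f_i, and replace dx_i by d F_i = (∂F_i/∂u) du + (∂F_i/∂v) dv.
  For the x component: f_1(F) = 2*u*(-u + 3*v); d F_1 = (-6*v) du + (-6*u) dv
  For the y component: f_2(F) = 4*u^2; d F_2 = (6*u) du + (6*v) dv
  For the z component: f_3(F) = -6*u*v - 1; d F_3 = (4*u) du + (0) dv
Combining and collecting du, dv coefficients:
  coeff of du: 4*u*(6*u^2 - 3*u*v - 9*v^2 - 1)
  coeff of dv: 12*u^2*(u - v)
F^* omega = (4*u*(6*u^2 - 3*u*v - 9*v^2 - 1)) du + (12*u^2*(u - v)) dv.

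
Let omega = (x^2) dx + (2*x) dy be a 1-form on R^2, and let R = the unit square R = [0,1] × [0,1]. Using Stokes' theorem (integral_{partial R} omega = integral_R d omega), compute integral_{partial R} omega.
integral_(partial R) omega = 2

Stokes: integral_partial_R omega = integral_R d omega with d omega = (∂Q/∂x - ∂P/∂y) dx ∧ dy.
  ∂Q/∂x = 2
  ∂P/∂y = 0
  integrand = ∂Q/∂x - ∂P/∂y = 2.
Integrating over R: integral_0^1 integral_0^1 (2) dx dy = 2.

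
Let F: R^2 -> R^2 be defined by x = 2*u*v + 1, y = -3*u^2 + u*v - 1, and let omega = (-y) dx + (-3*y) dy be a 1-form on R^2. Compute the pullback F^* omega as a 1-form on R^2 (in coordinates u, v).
F^* omega = (-54*u^3 + 33*u^2*v - 5*u*v^2 - 18*u + 5*v) du + (5*u*(3*u^2 - u*v + 1)) dv

Using F^*(f dg) = (f ∘ F) d(g ∘ F), substitute each coordinate x_i by F_i(u, v) in f_i, and replace dx_i by d F_i = (∂F_i/∂u) du + (∂F_i/∂v) dv.
  For the x component: f_1(F) = 3*u^2 - u*v + 1; d F_1 = (2*v) du + (2*u) dv
  For the y component: f_2(F) = 9*u^2 - 3*u*v + 3; d F_2 = (-6*u + v) du + (u) dv
Combining and collecting du, dv coefficients:
  coeff of du: -54*u^3 + 33*u^2*v - 5*u*v^2 - 18*u + 5*v
  coeff of dv: 5*u*(3*u^2 - u*v + 1)
F^* omega = (-54*u^3 + 33*u^2*v - 5*u*v^2 - 18*u + 5*v) du + (5*u*(3*u^2 - u*v + 1)) dv.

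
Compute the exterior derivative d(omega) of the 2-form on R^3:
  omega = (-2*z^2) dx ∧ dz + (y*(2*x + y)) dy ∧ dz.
d(omega) = (2*y) dx ∧ dy ∧ dz

For a 2-form omega = sum_{i<j} g_{ij} dx_i ∧ dx_j, the exterior derivative is
  d(omega) = sum_{i<j} d(g_{ij}) ∧ dx_i ∧ dx_j = sum_{i<j, k} (∂g_{ij}/∂x_k) dx_k ∧ dx_i ∧ dx_j.
Expand each term, using dx_k ∧ dx_i ∧ dx_j = sgn(permutation) dx_{(a)} ∧ dx_{(b)} ∧ dx_{(c)} with (a < b < c) sorted:
  d(y*(2*x + y)) includes (∂/∂x)(y*(2*x + y)) dx = (2*y) dx, which multiplied by dy ∧ dz gives (2*y) dx ∧ dy ∧ dz
Collecting like 3-forms: d(omega) = (2*y) dx ∧ dy ∧ dz.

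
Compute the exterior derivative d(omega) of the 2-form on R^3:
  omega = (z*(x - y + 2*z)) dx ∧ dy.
d(omega) = (x - y + 4*z) dx ∧ dy ∧ dz

For a 2-form omega = sum_{i<j} g_{ij} dx_i ∧ dx_j, the exterior derivative is
  d(omega) = sum_{i<j} d(g_{ij}) ∧ dx_i ∧ dx_j = sum_{i<j, k} (∂g_{ij}/∂x_k) dx_k ∧ dx_i ∧ dx_j.
Expand each term, using dx_k ∧ dx_i ∧ dx_j = sgn(permutation) dx_{(a)} ∧ dx_{(b)} ∧ dx_{(c)} with (a < b < c) sorted:
  d(z*(x - y + 2*z)) includes (∂/∂z)(z*(x - y + 2*z)) dz = (x - y + 4*z) dz, which multiplied by dx ∧ dy gives (x - y + 4*z) dx ∧ dy ∧ dz
Collecting like 3-forms: d(omega) = (x - y + 4*z) dx ∧ dy ∧ dz.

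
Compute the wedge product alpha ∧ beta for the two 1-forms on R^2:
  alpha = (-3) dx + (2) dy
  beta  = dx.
alpha ∧ beta = (-2) dx ∧ dy

Distribute the wedge, using dx_i ∧ dx_j = -dx_j ∧ dx_i and dx_i ∧ dx_i = 0. For each pair (i, j) with i < j, the coefficient of dx_i ∧ dx_j in alpha ∧ beta is (alpha_i * beta_j - alpha_j * beta_i). Collecting: alpha ∧ beta = (-2) dx ∧ dy.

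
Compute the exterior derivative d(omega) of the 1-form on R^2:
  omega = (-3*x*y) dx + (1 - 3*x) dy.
d(omega) = (3*x - 3) dx ∧ dy

For a 1-form omega = sum_i f_i dx_i, the exterior derivative is
  d(omega) = sum_{i < j} (∂f_j/∂x_i - ∂f_i/∂x_j) dx_i ∧ dx_j.
  coefficient of dx ∧ dy: ∂f_2/∂x - ∂f_1/∂y = ∂(1 - 3*x)/∂x - ∂(-3*x*y)/∂y = 3*x - 3
Assembling: d(omega) = (3*x - 3) dx ∧ dy.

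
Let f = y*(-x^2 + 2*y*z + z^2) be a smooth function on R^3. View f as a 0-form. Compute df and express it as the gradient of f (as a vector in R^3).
df = (-2*x*y) dx + (-x^2 + 4*y*z + z^2) dy + (2*y*(y + z)) dz; grad f = (-2*x*y, -x^2 + 4*y*z + z^2, 2*y*(y + z))

For a 0-form f, d f = (∂f/∂x) dx + (∂f/∂y) dy + (∂f/∂z) dz. The components of the vector representation are exactly the entries of grad f in Cartesian coordinates:
  ∂f/∂x = -2*x*y
  ∂f/∂y = -x^2 + 4*y*z + z^2
  ∂f/∂z = 2*y*(y + z).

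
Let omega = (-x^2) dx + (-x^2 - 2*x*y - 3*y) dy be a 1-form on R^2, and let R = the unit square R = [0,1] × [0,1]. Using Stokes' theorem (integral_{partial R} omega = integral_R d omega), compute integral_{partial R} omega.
integral_(partial R) omega = -2

Stokes: integral_partial_R omega = integral_R d omega with d omega = (∂Q/∂x - ∂P/∂y) dx ∧ dy.
  ∂Q/∂x = -2*x - 2*y
  ∂P/∂y = 0
  integrand = ∂Q/∂x - ∂P/∂y = -2*x - 2*y.
Integrating over R: integral_0^1 integral_0^1 (-2*x - 2*y) dx dy = -2.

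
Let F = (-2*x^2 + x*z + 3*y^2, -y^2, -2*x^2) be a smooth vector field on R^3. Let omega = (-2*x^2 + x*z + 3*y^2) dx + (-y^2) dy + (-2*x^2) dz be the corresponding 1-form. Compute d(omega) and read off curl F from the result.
d(omega) = (0) dy ∧ dz + (5*x) dz ∧ dx + (-6*y) dx ∧ dy; curl F = (0, 5*x, -6*y)

d omega = sum_{i<j} (∂f_j/∂x_i - ∂f_i/∂x_j) dx_i ∧ dx_j. Under the identification (dy ∧ dz, dz ∧ dx, dx ∧ dy) ↔ (e_x, e_y, e_z), the coefficients are exactly the components of curl F. Compute:
  ∂R/∂y - ∂Q/∂z = (0) - (0) = 0
  ∂P/∂z - ∂R/∂x = (x) - (-4*x) = 5*x
  ∂Q/∂x - ∂P/∂y = (0) - (6*y) = -6*y.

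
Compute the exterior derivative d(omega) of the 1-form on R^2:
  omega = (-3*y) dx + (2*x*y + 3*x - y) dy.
d(omega) = (2*y + 6) dx ∧ dy

For a 1-form omega = sum_i f_i dx_i, the exterior derivative is
  d(omega) = sum_{i < j} (∂f_j/∂x_i - ∂f_i/∂x_j) dx_i ∧ dx_j.
  coefficient of dx ∧ dy: ∂f_2/∂x - ∂f_1/∂y = ∂(2*x*y + 3*x - y)/∂x - ∂(-3*y)/∂y = 2*y + 6
Assembling: d(omega) = (2*y + 6) dx ∧ dy.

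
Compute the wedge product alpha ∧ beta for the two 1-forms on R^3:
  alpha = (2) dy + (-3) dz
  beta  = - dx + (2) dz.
alpha ∧ beta = (2) dx ∧ dy + (4) dy ∧ dz + (-3) dx ∧ dz

Distribute the wedge, using dx_i ∧ dx_j = -dx_j ∧ dx_i and dx_i ∧ dx_i = 0. For each pair (i, j) with i < j, the coefficient of dx_i ∧ dx_j in alpha ∧ beta is (alpha_i * beta_j - alpha_j * beta_i). Collecting: alpha ∧ beta = (2) dx ∧ dy + (4) dy ∧ dz + (-3) dx ∧ dz.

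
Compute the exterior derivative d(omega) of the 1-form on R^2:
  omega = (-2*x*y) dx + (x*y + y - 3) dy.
d(omega) = (2*x + y) dx ∧ dy

For a 1-form omega = sum_i f_i dx_i, the exterior derivative is
  d(omega) = sum_{i < j} (∂f_j/∂x_i - ∂f_i/∂x_j) dx_i ∧ dx_j.
  coefficient of dx ∧ dy: ∂f_2/∂x - ∂f_1/∂y = ∂(x*y + y - 3)/∂x - ∂(-2*x*y)/∂y = 2*x + y
Assembling: d(omega) = (2*x + y) dx ∧ dy.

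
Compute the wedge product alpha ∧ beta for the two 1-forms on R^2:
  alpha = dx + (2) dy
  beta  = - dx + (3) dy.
alpha ∧ beta = (5) dx ∧ dy

Distribute the wedge, using dx_i ∧ dx_j = -dx_j ∧ dx_i and dx_i ∧ dx_i = 0. For each pair (i, j) with i < j, the coefficient of dx_i ∧ dx_j in alpha ∧ beta is (alpha_i * beta_j - alpha_j * beta_i). Collecting: alpha ∧ beta = (5) dx ∧ dy.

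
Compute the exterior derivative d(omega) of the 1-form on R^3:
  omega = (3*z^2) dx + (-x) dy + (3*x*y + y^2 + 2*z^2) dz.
d(omega) = (-1) dx ∧ dy + (3*y - 6*z) dx ∧ dz + (3*x + 2*y) dy ∧ dz

For a 1-form omega = sum_i f_i dx_i, the exterior derivative is
  d(omega) = sum_{i < j} (∂f_j/∂x_i - ∂f_i/∂x_j) dx_i ∧ dx_j.
  coefficient of dx ∧ dy: ∂f_2/∂x - ∂f_1/∂y = ∂(-x)/∂x - ∂(3*z^2)/∂y = -1
  coefficient of dx ∧ dz: ∂f_3/∂x - ∂f_1/∂z = ∂(3*x*y + y^2 + 2*z^2)/∂x - ∂(3*z^2)/∂z = 3*y - 6*z
  coefficient of dy ∧ dz: ∂f_3/∂y - ∂f_2/∂z = ∂(3*x*y + y^2 + 2*z^2)/∂y - ∂(-x)/∂z = 3*x + 2*y
Assembling: d(omega) = (-1) dx ∧ dy + (3*y - 6*z) dx ∧ dz + (3*x + 2*y) dy ∧ dz.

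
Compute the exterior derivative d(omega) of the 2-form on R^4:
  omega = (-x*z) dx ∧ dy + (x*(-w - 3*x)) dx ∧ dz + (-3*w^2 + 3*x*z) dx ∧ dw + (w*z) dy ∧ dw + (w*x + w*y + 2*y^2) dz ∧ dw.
d(omega) = (-x) dx ∧ dy ∧ dz + (w - 4*x) dx ∧ dz ∧ dw + (4*y) dy ∧ dz ∧ dw

For a 2-form omega = sum_{i<j} g_{ij} dx_i ∧ dx_j, the exterior derivative is
  d(omega) = sum_{i<j} d(g_{ij}) ∧ dx_i ∧ dx_j = sum_{i<j, k} (∂g_{ij}/∂x_k) dx_k ∧ dx_i ∧ dx_j.
Expand each term, using dx_k ∧ dx_i ∧ dx_j = sgn(permutation) dx_{(a)} ∧ dx_{(b)} ∧ dx_{(c)} with (a < b < c) sorted:
  d(-x*z) includes (∂/∂z)(-x*z) dz = (-x) dz, which multiplied by dx ∧ dy gives (-x) dx ∧ dy ∧ dz
  d(x*(-w - 3*x)) includes (∂/∂w)(x*(-w - 3*x)) dw = (-x) dw, which multiplied by dx ∧ dz gives (-x) dx ∧ dz ∧ dw
  d(-3*w^2 + 3*x*z) includes (∂/∂z)(-3*w^2 + 3*x*z) dz = (3*x) dz, which multiplied by dx ∧ dw gives (-3*x) dx ∧ dz ∧ dw
  d(w*z) includes (∂/∂z)(w*z) dz = (w) dz, which multiplied by dy ∧ dw gives (-w) dy ∧ dz ∧ dw
  d(w*x + w*y + 2*y^2) includes (∂/∂x)(w*x + w*y + 2*y^2) dx = (w) dx, which multiplied by dz ∧ dw gives (w) dx ∧ dz ∧ dw
  d(w*x + w*y + 2*y^2) includes (∂/∂y)(w*x + w*y + 2*y^2) dy = (w + 4*y) dy, which multiplied by dz ∧ dw gives (w + 4*y) dy ∧ dz ∧ dw
Collecting like 3-forms: d(omega) = (-x) dx ∧ dy ∧ dz + (w - 4*x) dx ∧ dz ∧ dw + (4*y) dy ∧ dz ∧ dw.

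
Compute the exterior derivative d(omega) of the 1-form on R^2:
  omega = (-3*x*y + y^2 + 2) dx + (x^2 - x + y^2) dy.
d(omega) = (5*x - 2*y - 1) dx ∧ dy

For a 1-form omega = sum_i f_i dx_i, the exterior derivative is
  d(omega) = sum_{i < j} (∂f_j/∂x_i - ∂f_i/∂x_j) dx_i ∧ dx_j.
  coefficient of dx ∧ dy: ∂f_2/∂x - ∂f_1/∂y = ∂(x^2 - x + y^2)/∂x - ∂(-3*x*y + y^2 + 2)/∂y = 5*x - 2*y - 1
Assembling: d(omega) = (5*x - 2*y - 1) dx ∧ dy.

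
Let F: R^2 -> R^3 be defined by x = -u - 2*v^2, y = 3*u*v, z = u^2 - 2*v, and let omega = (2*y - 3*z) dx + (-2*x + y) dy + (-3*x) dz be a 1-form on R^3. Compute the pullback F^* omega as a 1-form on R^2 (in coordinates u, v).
F^* omega = (9*u^2 + 21*u*v^2 + 12*v^3 - 6*v) du + (21*u^2*v + 6*u^2 - 12*u*v^2 - 6*u - 36*v^2) dv

Using F^*(f dg) = (f ∘ F) d(g ∘ F), substitute each coordinate x_i by F_i(u, v) in f_i, and replace dx_i by d F_i = (∂F_i/∂u) du + (∂F_i/∂v) dv.
  For the x component: f_1(F) = -3*u^2 + 6*u*v + 6*v; d F_1 = (-1) du + (-4*v) dv
  For the y component: f_2(F) = 3*u*v + 2*u + 4*v^2; d F_2 = (3*v) du + (3*u) dv
  For the z component: f_3(F) = 3*u + 6*v^2; d F_3 = (2*u) du + (-2) dv
Combining and collecting du, dv coefficients:
  coeff of du: 9*u^2 + 21*u*v^2 + 12*v^3 - 6*v
  coeff of dv: 21*u^2*v + 6*u^2 - 12*u*v^2 - 6*u - 36*v^2
F^* omega = (9*u^2 + 21*u*v^2 + 12*v^3 - 6*v) du + (21*u^2*v + 6*u^2 - 12*u*v^2 - 6*u - 36*v^2) dv.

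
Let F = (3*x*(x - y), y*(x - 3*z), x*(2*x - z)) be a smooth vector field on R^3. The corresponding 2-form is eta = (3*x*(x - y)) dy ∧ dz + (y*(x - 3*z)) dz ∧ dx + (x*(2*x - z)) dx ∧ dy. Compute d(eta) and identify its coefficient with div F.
d(eta) = (6*x - 3*y - 3*z) dx ∧ dy ∧ dz; div F = 6*x - 3*y - 3*z

For a 2-form in R^3 of the form above, applying d gives a 3-form with coefficient ∂P/∂x + ∂Q/∂y + ∂R/∂z:
  ∂P/∂x = 6*x - 3*y
  ∂Q/∂y = x - 3*z
  ∂R/∂z = -x
Sum = 6*x - 3*y - 3*z, which is exactly div F.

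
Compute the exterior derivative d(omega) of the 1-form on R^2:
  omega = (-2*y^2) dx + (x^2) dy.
d(omega) = (2*x + 4*y) dx ∧ dy

For a 1-form omega = sum_i f_i dx_i, the exterior derivative is
  d(omega) = sum_{i < j} (∂f_j/∂x_i - ∂f_i/∂x_j) dx_i ∧ dx_j.
  coefficient of dx ∧ dy: ∂f_2/∂x - ∂f_1/∂y = ∂(x^2)/∂x - ∂(-2*y^2)/∂y = 2*x + 4*y
Assembling: d(omega) = (2*x + 4*y) dx ∧ dy.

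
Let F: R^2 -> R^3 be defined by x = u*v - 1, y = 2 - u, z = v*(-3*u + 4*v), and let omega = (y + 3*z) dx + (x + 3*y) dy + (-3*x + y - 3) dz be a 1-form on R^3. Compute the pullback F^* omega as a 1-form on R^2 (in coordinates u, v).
F^* omega = (u*v + 3*u + 12*v^3 - 4*v - 5) du + (2*u^2 - 12*u*v^2 - 8*u*v - 4*u + 16*v) dv

Using F^*(f dg) = (f ∘ F) d(g ∘ F), substitute each coordinate x_i by F_i(u, v) in f_i, and replace dx_i by d F_i = (∂F_i/∂u) du + (∂F_i/∂v) dv.
  For the x component: f_1(F) = -9*u*v - u + 12*v^2 + 2; d F_1 = (v) du + (u) dv
  For the y component: f_2(F) = u*v - 3*u + 5; d F_2 = (-1) du + (0) dv
  For the z component: f_3(F) = -3*u*v - u + 2; d F_3 = (-3*v) du + (-3*u + 8*v) dv
Combining and collecting du, dv coefficients:
  coeff of du: u*v + 3*u + 12*v^3 - 4*v - 5
  coeff of dv: 2*u^2 - 12*u*v^2 - 8*u*v - 4*u + 16*v
F^* omega = (u*v + 3*u + 12*v^3 - 4*v - 5) du + (2*u^2 - 12*u*v^2 - 8*u*v - 4*u + 16*v) dv.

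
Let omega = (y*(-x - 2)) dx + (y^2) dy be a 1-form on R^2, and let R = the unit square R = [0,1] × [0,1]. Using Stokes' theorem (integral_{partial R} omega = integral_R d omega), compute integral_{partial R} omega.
integral_(partial R) omega = 5/2

Stokes: integral_partial_R omega = integral_R d omega with d omega = (∂Q/∂x - ∂P/∂y) dx ∧ dy.
  ∂Q/∂x = 0
  ∂P/∂y = -x - 2
  integrand = ∂Q/∂x - ∂P/∂y = x + 2.
Integrating over R: integral_0^1 integral_0^1 (x + 2) dx dy = 5/2.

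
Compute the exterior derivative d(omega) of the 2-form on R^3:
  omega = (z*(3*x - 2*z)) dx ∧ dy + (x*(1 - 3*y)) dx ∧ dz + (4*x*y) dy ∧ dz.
d(omega) = (6*x + 4*y - 4*z) dx ∧ dy ∧ dz

For a 2-form omega = sum_{i<j} g_{ij} dx_i ∧ dx_j, the exterior derivative is
  d(omega) = sum_{i<j} d(g_{ij}) ∧ dx_i ∧ dx_j = sum_{i<j, k} (∂g_{ij}/∂x_k) dx_k ∧ dx_i ∧ dx_j.
Expand each term, using dx_k ∧ dx_i ∧ dx_j = sgn(permutation) dx_{(a)} ∧ dx_{(b)} ∧ dx_{(c)} with (a < b < c) sorted:
  d(z*(3*x - 2*z)) includes (∂/∂z)(z*(3*x - 2*z)) dz = (3*x - 4*z) dz, which multiplied by dx ∧ dy gives (3*x - 4*z) dx ∧ dy ∧ dz
  d(x*(1 - 3*y)) includes (∂/∂y)(x*(1 - 3*y)) dy = (-3*x) dy, which multiplied by dx ∧ dz gives (3*x) dx ∧ dy ∧ dz
  d(4*x*y) includes (∂/∂x)(4*x*y) dx = (4*y) dx, which multiplied by dy ∧ dz gives (4*y) dx ∧ dy ∧ dz
Collecting like 3-forms: d(omega) = (6*x + 4*y - 4*z) dx ∧ dy ∧ dz.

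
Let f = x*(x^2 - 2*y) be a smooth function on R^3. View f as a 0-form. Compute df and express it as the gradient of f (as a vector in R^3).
df = (3*x^2 - 2*y) dx + (-2*x) dy + (0) dz; grad f = (3*x^2 - 2*y, -2*x, 0)

For a 0-form f, d f = (∂f/∂x) dx + (∂f/∂y) dy + (∂f/∂z) dz. The components of the vector representation are exactly the entries of grad f in Cartesian coordinates:
  ∂f/∂x = 3*x^2 - 2*y
  ∂f/∂y = -2*x
  ∂f/∂z = 0.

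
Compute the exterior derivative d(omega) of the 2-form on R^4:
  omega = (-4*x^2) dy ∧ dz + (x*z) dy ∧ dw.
d(omega) = (-8*x) dx ∧ dy ∧ dz + (z) dx ∧ dy ∧ dw + (-x) dy ∧ dz ∧ dw

For a 2-form omega = sum_{i<j} g_{ij} dx_i ∧ dx_j, the exterior derivative is
  d(omega) = sum_{i<j} d(g_{ij}) ∧ dx_i ∧ dx_j = sum_{i<j, k} (∂g_{ij}/∂x_k) dx_k ∧ dx_i ∧ dx_j.
Expand each term, using dx_k ∧ dx_i ∧ dx_j = sgn(permutation) dx_{(a)} ∧ dx_{(b)} ∧ dx_{(c)} with (a < b < c) sorted:
  d(-4*x^2) includes (∂/∂x)(-4*x^2) dx = (-8*x) dx, which multiplied by dy ∧ dz gives (-8*x) dx ∧ dy ∧ dz
  d(x*z) includes (∂/∂x)(x*z) dx = (z) dx, which multiplied by dy ∧ dw gives (z) dx ∧ dy ∧ dw
  d(x*z) includes (∂/∂z)(x*z) dz = (x) dz, which multiplied by dy ∧ dw gives (-x) dy ∧ dz ∧ dw
Collecting like 3-forms: d(omega) = (-8*x) dx ∧ dy ∧ dz + (z) dx ∧ dy ∧ dw + (-x) dy ∧ dz ∧ dw.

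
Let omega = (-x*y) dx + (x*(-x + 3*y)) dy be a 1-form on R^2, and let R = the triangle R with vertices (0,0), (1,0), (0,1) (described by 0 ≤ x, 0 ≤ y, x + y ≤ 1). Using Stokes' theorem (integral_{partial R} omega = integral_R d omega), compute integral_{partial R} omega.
integral_(partial R) omega = 1/3

Stokes: integral_partial_R omega = integral_R d omega with d omega = (∂Q/∂x - ∂P/∂y) dx ∧ dy.
  ∂Q/∂x = -2*x + 3*y
  ∂P/∂y = -x
  integrand = ∂Q/∂x - ∂P/∂y = -x + 3*y.
Integrating over R: integral_0^1 integral_0^{1-x} (-x + 3*y) dy dx = 1/3.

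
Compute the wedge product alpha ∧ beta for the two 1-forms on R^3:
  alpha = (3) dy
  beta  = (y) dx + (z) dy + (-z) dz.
alpha ∧ beta = (-3*y) dx ∧ dy + (-3*z) dy ∧ dz

Distribute the wedge, using dx_i ∧ dx_j = -dx_j ∧ dx_i and dx_i ∧ dx_i = 0. For each pair (i, j) with i < j, the coefficient of dx_i ∧ dx_j in alpha ∧ beta is (alpha_i * beta_j - alpha_j * beta_i). Collecting: alpha ∧ beta = (-3*y) dx ∧ dy + (-3*z) dy ∧ dz.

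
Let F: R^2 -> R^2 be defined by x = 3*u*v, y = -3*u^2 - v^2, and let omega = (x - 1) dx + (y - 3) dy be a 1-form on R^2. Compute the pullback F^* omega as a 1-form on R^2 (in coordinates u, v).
F^* omega = (18*u^3 + 15*u*v^2 + 18*u - 3*v) du + (15*u^2*v - 3*u + 2*v^3 + 6*v) dv

Using F^*(f dg) = (f ∘ F) d(g ∘ F), substitute each coordinate x_i by F_i(u, v) in f_i, and replace dx_i by d F_i = (∂F_i/∂u) du + (∂F_i/∂v) dv.
  For the x component: f_1(F) = 3*u*v - 1; d F_1 = (3*v) du + (3*u) dv
  For the y component: f_2(F) = -3*u^2 - v^2 - 3; d F_2 = (-6*u) du + (-2*v) dv
Combining and collecting du, dv coefficients:
  coeff of du: 18*u^3 + 15*u*v^2 + 18*u - 3*v
  coeff of dv: 15*u^2*v - 3*u + 2*v^3 + 6*v
F^* omega = (18*u^3 + 15*u*v^2 + 18*u - 3*v) du + (15*u^2*v - 3*u + 2*v^3 + 6*v) dv.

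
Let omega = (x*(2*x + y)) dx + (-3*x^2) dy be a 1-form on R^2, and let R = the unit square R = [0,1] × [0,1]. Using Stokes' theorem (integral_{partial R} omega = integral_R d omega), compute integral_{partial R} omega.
integral_(partial R) omega = -7/2

Stokes: integral_partial_R omega = integral_R d omega with d omega = (∂Q/∂x - ∂P/∂y) dx ∧ dy.
  ∂Q/∂x = -6*x
  ∂P/∂y = x
  integrand = ∂Q/∂x - ∂P/∂y = -7*x.
Integrating over R: integral_0^1 integral_0^1 (-7*x) dx dy = -7/2.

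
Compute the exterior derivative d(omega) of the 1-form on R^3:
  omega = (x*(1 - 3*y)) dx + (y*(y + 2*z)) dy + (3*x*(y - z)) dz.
d(omega) = (3*x) dx ∧ dy + (3*y - 3*z) dx ∧ dz + (3*x - 2*y) dy ∧ dz

For a 1-form omega = sum_i f_i dx_i, the exterior derivative is
  d(omega) = sum_{i < j} (∂f_j/∂x_i - ∂f_i/∂x_j) dx_i ∧ dx_j.
  coefficient of dx ∧ dy: ∂f_2/∂x - ∂f_1/∂y = ∂(y*(y + 2*z))/∂x - ∂(x*(1 - 3*y))/∂y = 3*x
  coefficient of dx ∧ dz: ∂f_3/∂x - ∂f_1/∂z = ∂(3*x*(y - z))/∂x - ∂(x*(1 - 3*y))/∂z = 3*y - 3*z
  coefficient of dy ∧ dz: ∂f_3/∂y - ∂f_2/∂z = ∂(3*x*(y - z))/∂y - ∂(y*(y + 2*z))/∂z = 3*x - 2*y
Assembling: d(omega) = (3*x) dx ∧ dy + (3*y - 3*z) dx ∧ dz + (3*x - 2*y) dy ∧ dz.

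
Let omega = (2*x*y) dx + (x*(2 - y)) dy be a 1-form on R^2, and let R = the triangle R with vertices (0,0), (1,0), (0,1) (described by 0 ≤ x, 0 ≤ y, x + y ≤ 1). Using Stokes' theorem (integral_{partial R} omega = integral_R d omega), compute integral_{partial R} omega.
integral_(partial R) omega = 1/2

Stokes: integral_partial_R omega = integral_R d omega with d omega = (∂Q/∂x - ∂P/∂y) dx ∧ dy.
  ∂Q/∂x = 2 - y
  ∂P/∂y = 2*x
  integrand = ∂Q/∂x - ∂P/∂y = -2*x - y + 2.
Integrating over R: integral_0^1 integral_0^{1-x} (-2*x - y + 2) dy dx = 1/2.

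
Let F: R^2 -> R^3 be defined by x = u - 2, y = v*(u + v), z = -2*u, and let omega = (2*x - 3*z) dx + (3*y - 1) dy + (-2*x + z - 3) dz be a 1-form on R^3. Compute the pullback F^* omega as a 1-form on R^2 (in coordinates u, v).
F^* omega = (3*u*v^2 + 16*u + 3*v^3 - v - 6) du + (3*u^2*v + 9*u*v^2 - u + 6*v^3 - 2*v) dv

Using F^*(f dg) = (f ∘ F) d(g ∘ F), substitute each coordinate x_i by F_i(u, v) in f_i, and replace dx_i by d F_i = (∂F_i/∂u) du + (∂F_i/∂v) dv.
  For the x component: f_1(F) = 8*u - 4; d F_1 = (1) du + (0) dv
  For the y component: f_2(F) = 3*u*v + 3*v^2 - 1; d F_2 = (v) du + (u + 2*v) dv
  For the z component: f_3(F) = 1 - 4*u; d F_3 = (-2) du + (0) dv
Combining and collecting du, dv coefficients:
  coeff of du: 3*u*v^2 + 16*u + 3*v^3 - v - 6
  coeff of dv: 3*u^2*v + 9*u*v^2 - u + 6*v^3 - 2*v
F^* omega = (3*u*v^2 + 16*u + 3*v^3 - v - 6) du + (3*u^2*v + 9*u*v^2 - u + 6*v^3 - 2*v) dv.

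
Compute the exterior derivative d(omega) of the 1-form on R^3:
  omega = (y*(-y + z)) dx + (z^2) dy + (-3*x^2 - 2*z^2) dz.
d(omega) = (2*y - z) dx ∧ dy + (-6*x - y) dx ∧ dz + (-2*z) dy ∧ dz

For a 1-form omega = sum_i f_i dx_i, the exterior derivative is
  d(omega) = sum_{i < j} (∂f_j/∂x_i - ∂f_i/∂x_j) dx_i ∧ dx_j.
  coefficient of dx ∧ dy: ∂f_2/∂x - ∂f_1/∂y = ∂(z^2)/∂x - ∂(y*(-y + z))/∂y = 2*y - z
  coefficient of dx ∧ dz: ∂f_3/∂x - ∂f_1/∂z = ∂(-3*x^2 - 2*z^2)/∂x - ∂(y*(-y + z))/∂z = -6*x - y
  coefficient of dy ∧ dz: ∂f_3/∂y - ∂f_2/∂z = ∂(-3*x^2 - 2*z^2)/∂y - ∂(z^2)/∂z = -2*z
Assembling: d(omega) = (2*y - z) dx ∧ dy + (-6*x - y) dx ∧ dz + (-2*z) dy ∧ dz.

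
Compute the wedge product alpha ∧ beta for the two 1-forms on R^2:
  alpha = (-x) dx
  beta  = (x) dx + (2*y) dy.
alpha ∧ beta = (-2*x*y) dx ∧ dy

Distribute the wedge, using dx_i ∧ dx_j = -dx_j ∧ dx_i and dx_i ∧ dx_i = 0. For each pair (i, j) with i < j, the coefficient of dx_i ∧ dx_j in alpha ∧ beta is (alpha_i * beta_j - alpha_j * beta_i). Collecting: alpha ∧ beta = (-2*x*y) dx ∧ dy.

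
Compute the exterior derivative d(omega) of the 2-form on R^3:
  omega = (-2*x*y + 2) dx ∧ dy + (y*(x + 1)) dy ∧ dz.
d(omega) = (y) dx ∧ dy ∧ dz

For a 2-form omega = sum_{i<j} g_{ij} dx_i ∧ dx_j, the exterior derivative is
  d(omega) = sum_{i<j} d(g_{ij}) ∧ dx_i ∧ dx_j = sum_{i<j, k} (∂g_{ij}/∂x_k) dx_k ∧ dx_i ∧ dx_j.
Expand each term, using dx_k ∧ dx_i ∧ dx_j = sgn(permutation) dx_{(a)} ∧ dx_{(b)} ∧ dx_{(c)} with (a < b < c) sorted:
  d(y*(x + 1)) includes (∂/∂x)(y*(x + 1)) dx = (y) dx, which multiplied by dy ∧ dz gives (y) dx ∧ dy ∧ dz
Collecting like 3-forms: d(omega) = (y) dx ∧ dy ∧ dz.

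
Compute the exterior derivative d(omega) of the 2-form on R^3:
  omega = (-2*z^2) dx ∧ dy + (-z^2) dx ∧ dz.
d(omega) = (-4*z) dx ∧ dy ∧ dz

For a 2-form omega = sum_{i<j} g_{ij} dx_i ∧ dx_j, the exterior derivative is
  d(omega) = sum_{i<j} d(g_{ij}) ∧ dx_i ∧ dx_j = sum_{i<j, k} (∂g_{ij}/∂x_k) dx_k ∧ dx_i ∧ dx_j.
Expand each term, using dx_k ∧ dx_i ∧ dx_j = sgn(permutation) dx_{(a)} ∧ dx_{(b)} ∧ dx_{(c)} with (a < b < c) sorted:
  d(-2*z^2) includes (∂/∂z)(-2*z^2) dz = (-4*z) dz, which multiplied by dx ∧ dy gives (-4*z) dx ∧ dy ∧ dz
Collecting like 3-forms: d(omega) = (-4*z) dx ∧ dy ∧ dz.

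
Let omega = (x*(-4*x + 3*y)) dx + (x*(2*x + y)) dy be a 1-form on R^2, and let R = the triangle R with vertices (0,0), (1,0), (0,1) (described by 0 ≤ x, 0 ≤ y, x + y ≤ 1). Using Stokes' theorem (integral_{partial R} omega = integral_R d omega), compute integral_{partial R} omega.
integral_(partial R) omega = 1/3

Stokes: integral_partial_R omega = integral_R d omega with d omega = (∂Q/∂x - ∂P/∂y) dx ∧ dy.
  ∂Q/∂x = 4*x + y
  ∂P/∂y = 3*x
  integrand = ∂Q/∂x - ∂P/∂y = x + y.
Integrating over R: integral_0^1 integral_0^{1-x} (x + y) dy dx = 1/3.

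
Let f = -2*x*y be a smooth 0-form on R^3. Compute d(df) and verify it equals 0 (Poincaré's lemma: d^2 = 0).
d(df) = 0

Step 1: df = sum_i (∂f/∂x_i) dx_i = (-2*y) dx + (-2*x) dy + (0) dz.
Step 2: Apply d again. Using the 1-form formula, the coefficient of dx ∧ dy in d(df) is ∂^2 f/∂x ∂y - ∂^2 f/∂y ∂x = (-2) - (-2) = 0 (equality of mixed partials for smooth f).
Similarly for dx ∧ dz and dy ∧ dz — all coefficients vanish. So d(df) = 0.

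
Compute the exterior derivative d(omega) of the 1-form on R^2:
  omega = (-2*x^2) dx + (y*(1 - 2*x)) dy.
d(omega) = (-2*y) dx ∧ dy

For a 1-form omega = sum_i f_i dx_i, the exterior derivative is
  d(omega) = sum_{i < j} (∂f_j/∂x_i - ∂f_i/∂x_j) dx_i ∧ dx_j.
  coefficient of dx ∧ dy: ∂f_2/∂x - ∂f_1/∂y = ∂(y*(1 - 2*x))/∂x - ∂(-2*x^2)/∂y = -2*y
Assembling: d(omega) = (-2*y) dx ∧ dy.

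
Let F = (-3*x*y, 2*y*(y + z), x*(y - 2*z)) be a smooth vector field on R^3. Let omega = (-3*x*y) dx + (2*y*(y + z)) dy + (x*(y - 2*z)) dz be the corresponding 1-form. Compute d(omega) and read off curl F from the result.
d(omega) = (x - 2*y) dy ∧ dz + (-y + 2*z) dz ∧ dx + (3*x) dx ∧ dy; curl F = (x - 2*y, -y + 2*z, 3*x)

d omega = sum_{i<j} (∂f_j/∂x_i - ∂f_i/∂x_j) dx_i ∧ dx_j. Under the identification (dy ∧ dz, dz ∧ dx, dx ∧ dy) ↔ (e_x, e_y, e_z), the coefficients are exactly the components of curl F. Compute:
  ∂R/∂y - ∂Q/∂z = (x) - (2*y) = x - 2*y
  ∂P/∂z - ∂R/∂x = (0) - (y - 2*z) = -y + 2*z
  ∂Q/∂x - ∂P/∂y = (0) - (-3*x) = 3*x.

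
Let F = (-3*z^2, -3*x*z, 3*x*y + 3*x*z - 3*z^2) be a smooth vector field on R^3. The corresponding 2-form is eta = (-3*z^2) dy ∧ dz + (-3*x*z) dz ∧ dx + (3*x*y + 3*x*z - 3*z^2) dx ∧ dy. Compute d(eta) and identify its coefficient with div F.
d(eta) = (3*x - 6*z) dx ∧ dy ∧ dz; div F = 3*x - 6*z

For a 2-form in R^3 of the form above, applying d gives a 3-form with coefficient ∂P/∂x + ∂Q/∂y + ∂R/∂z:
  ∂P/∂x = 0
  ∂Q/∂y = 0
  ∂R/∂z = 3*x - 6*z
Sum = 3*x - 6*z, which is exactly div F.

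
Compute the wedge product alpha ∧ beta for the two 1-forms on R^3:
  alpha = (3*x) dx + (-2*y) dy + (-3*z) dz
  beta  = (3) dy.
alpha ∧ beta = (9*x) dx ∧ dy + (9*z) dy ∧ dz

Distribute the wedge, using dx_i ∧ dx_j = -dx_j ∧ dx_i and dx_i ∧ dx_i = 0. For each pair (i, j) with i < j, the coefficient of dx_i ∧ dx_j in alpha ∧ beta is (alpha_i * beta_j - alpha_j * beta_i). Collecting: alpha ∧ beta = (9*x) dx ∧ dy + (9*z) dy ∧ dz.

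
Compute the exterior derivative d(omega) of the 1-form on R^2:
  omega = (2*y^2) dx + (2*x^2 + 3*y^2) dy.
d(omega) = (4*x - 4*y) dx ∧ dy

For a 1-form omega = sum_i f_i dx_i, the exterior derivative is
  d(omega) = sum_{i < j} (∂f_j/∂x_i - ∂f_i/∂x_j) dx_i ∧ dx_j.
  coefficient of dx ∧ dy: ∂f_2/∂x - ∂f_1/∂y = ∂(2*x^2 + 3*y^2)/∂x - ∂(2*y^2)/∂y = 4*x - 4*y
Assembling: d(omega) = (4*x - 4*y) dx ∧ dy.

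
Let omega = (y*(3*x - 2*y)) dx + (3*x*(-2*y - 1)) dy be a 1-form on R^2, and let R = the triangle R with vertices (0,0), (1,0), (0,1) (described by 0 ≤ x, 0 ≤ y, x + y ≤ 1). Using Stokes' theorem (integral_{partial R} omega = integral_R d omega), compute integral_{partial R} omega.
integral_(partial R) omega = -7/3

Stokes: integral_partial_R omega = integral_R d omega with d omega = (∂Q/∂x - ∂P/∂y) dx ∧ dy.
  ∂Q/∂x = -6*y - 3
  ∂P/∂y = 3*x - 4*y
  integrand = ∂Q/∂x - ∂P/∂y = -3*x - 2*y - 3.
Integrating over R: integral_0^1 integral_0^{1-x} (-3*x - 2*y - 3) dy dx = -7/3.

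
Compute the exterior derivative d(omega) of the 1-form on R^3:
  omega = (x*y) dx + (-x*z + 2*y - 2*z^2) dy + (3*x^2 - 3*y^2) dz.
d(omega) = (-x - z) dx ∧ dy + (6*x) dx ∧ dz + (x - 6*y + 4*z) dy ∧ dz

For a 1-form omega = sum_i f_i dx_i, the exterior derivative is
  d(omega) = sum_{i < j} (∂f_j/∂x_i - ∂f_i/∂x_j) dx_i ∧ dx_j.
  coefficient of dx ∧ dy: ∂f_2/∂x - ∂f_1/∂y = ∂(-x*z + 2*y - 2*z^2)/∂x - ∂(x*y)/∂y = -x - z
  coefficient of dx ∧ dz: ∂f_3/∂x - ∂f_1/∂z = ∂(3*x^2 - 3*y^2)/∂x - ∂(x*y)/∂z = 6*x
  coefficient of dy ∧ dz: ∂f_3/∂y - ∂f_2/∂z = ∂(3*x^2 - 3*y^2)/∂y - ∂(-x*z + 2*y - 2*z^2)/∂z = x - 6*y + 4*z
Assembling: d(omega) = (-x - z) dx ∧ dy + (6*x) dx ∧ dz + (x - 6*y + 4*z) dy ∧ dz.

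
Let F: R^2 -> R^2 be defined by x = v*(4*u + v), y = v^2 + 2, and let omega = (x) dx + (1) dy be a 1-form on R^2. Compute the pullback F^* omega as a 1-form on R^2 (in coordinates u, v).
F^* omega = (4*v^2*(4*u + v)) du + (2*v*(8*u^2 + 6*u*v + v^2 + 1)) dv

Using F^*(f dg) = (f ∘ F) d(g ∘ F), substitute each coordinate x_i by F_i(u, v) in f_i, and replace dx_i by d F_i = (∂F_i/∂u) du + (∂F_i/∂v) dv.
  For the x component: f_1(F) = v*(4*u + v); d F_1 = (4*v) du + (4*u + 2*v) dv
  For the y component: f_2(F) = 1; d F_2 = (0) du + (2*v) dv
Combining and collecting du, dv coefficients:
  coeff of du: 4*v^2*(4*u + v)
  coeff of dv: 2*v*(8*u^2 + 6*u*v + v^2 + 1)
F^* omega = (4*v^2*(4*u + v)) du + (2*v*(8*u^2 + 6*u*v + v^2 + 1)) dv.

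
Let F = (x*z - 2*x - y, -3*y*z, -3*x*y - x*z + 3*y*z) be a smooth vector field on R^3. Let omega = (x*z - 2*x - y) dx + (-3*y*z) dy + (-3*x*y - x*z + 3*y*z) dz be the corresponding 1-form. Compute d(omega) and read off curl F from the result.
d(omega) = (-3*x + 3*y + 3*z) dy ∧ dz + (x + 3*y + z) dz ∧ dx + (1) dx ∧ dy; curl F = (-3*x + 3*y + 3*z, x + 3*y + z, 1)

d omega = sum_{i<j} (∂f_j/∂x_i - ∂f_i/∂x_j) dx_i ∧ dx_j. Under the identification (dy ∧ dz, dz ∧ dx, dx ∧ dy) ↔ (e_x, e_y, e_z), the coefficients are exactly the components of curl F. Compute:
  ∂R/∂y - ∂Q/∂z = (-3*x + 3*z) - (-3*y) = -3*x + 3*y + 3*z
  ∂P/∂z - ∂R/∂x = (x) - (-3*y - z) = x + 3*y + z
  ∂Q/∂x - ∂P/∂y = (0) - (-1) = 1.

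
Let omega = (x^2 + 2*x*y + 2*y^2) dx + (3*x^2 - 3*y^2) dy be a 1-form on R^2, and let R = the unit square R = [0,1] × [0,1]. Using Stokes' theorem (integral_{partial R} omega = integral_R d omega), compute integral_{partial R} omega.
integral_(partial R) omega = 0

Stokes: integral_partial_R omega = integral_R d omega with d omega = (∂Q/∂x - ∂P/∂y) dx ∧ dy.
  ∂Q/∂x = 6*x
  ∂P/∂y = 2*x + 4*y
  integrand = ∂Q/∂x - ∂P/∂y = 4*x - 4*y.
Integrating over R: integral_0^1 integral_0^1 (4*x - 4*y) dx dy = 0.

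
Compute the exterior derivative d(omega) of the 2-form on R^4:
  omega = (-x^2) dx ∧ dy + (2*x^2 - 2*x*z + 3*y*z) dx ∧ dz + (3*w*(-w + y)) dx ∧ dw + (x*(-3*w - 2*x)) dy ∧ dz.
d(omega) = (-3*w - 4*x - 3*z) dx ∧ dy ∧ dz + (-3*w) dx ∧ dy ∧ dw + (-3*x) dy ∧ dz ∧ dw

For a 2-form omega = sum_{i<j} g_{ij} dx_i ∧ dx_j, the exterior derivative is
  d(omega) = sum_{i<j} d(g_{ij}) ∧ dx_i ∧ dx_j = sum_{i<j, k} (∂g_{ij}/∂x_k) dx_k ∧ dx_i ∧ dx_j.
Expand each term, using dx_k ∧ dx_i ∧ dx_j = sgn(permutation) dx_{(a)} ∧ dx_{(b)} ∧ dx_{(c)} with (a < b < c) sorted:
  d(2*x^2 - 2*x*z + 3*y*z) includes (∂/∂y)(2*x^2 - 2*x*z + 3*y*z) dy = (3*z) dy, which multiplied by dx ∧ dz gives (-3*z) dx ∧ dy ∧ dz
  d(3*w*(-w + y)) includes (∂/∂y)(3*w*(-w + y)) dy = (3*w) dy, which multiplied by dx ∧ dw gives (-3*w) dx ∧ dy ∧ dw
  d(x*(-3*w - 2*x)) includes (∂/∂x)(x*(-3*w - 2*x)) dx = (-3*w - 4*x) dx, which multiplied by dy ∧ dz gives (-3*w - 4*x) dx ∧ dy ∧ dz
  d(x*(-3*w - 2*x)) includes (∂/∂w)(x*(-3*w - 2*x)) dw = (-3*x) dw, which multiplied by dy ∧ dz gives (-3*x) dy ∧ dz ∧ dw
Collecting like 3-forms: d(omega) = (-3*w - 4*x - 3*z) dx ∧ dy ∧ dz + (-3*w) dx ∧ dy ∧ dw + (-3*x) dy ∧ dz ∧ dw.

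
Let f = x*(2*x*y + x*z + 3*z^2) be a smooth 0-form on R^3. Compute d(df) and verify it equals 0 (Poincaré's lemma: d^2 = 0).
d(df) = 0

Step 1: df = sum_i (∂f/∂x_i) dx_i = (4*x*y + 2*x*z + 3*z^2) dx + (2*x^2) dy + (x*(x + 6*z)) dz.
Step 2: Apply d again. Using the 1-form formula, the coefficient of dx ∧ dy in d(df) is ∂^2 f/∂x ∂y - ∂^2 f/∂y ∂x = (4*x) - (4*x) = 0 (equality of mixed partials for smooth f).
Similarly for dx ∧ dz and dy ∧ dz — all coefficients vanish. So d(df) = 0.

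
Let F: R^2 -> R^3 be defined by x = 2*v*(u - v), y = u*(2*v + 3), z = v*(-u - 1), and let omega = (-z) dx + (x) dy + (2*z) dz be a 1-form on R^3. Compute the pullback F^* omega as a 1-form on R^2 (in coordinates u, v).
F^* omega = (2*v*(4*u*v + 3*u - 2*v^2 - v)) du + (2*v*(4*u^2 - 4*u*v + 3*u - 2*v + 1)) dv

Using F^*(f dg) = (f ∘ F) d(g ∘ F), substitute each coordinate x_i by F_i(u, v) in f_i, and replace dx_i by d F_i = (∂F_i/∂u) du + (∂F_i/∂v) dv.
  For the x component: f_1(F) = v*(u + 1); d F_1 = (2*v) du + (2*u - 4*v) dv
  For the y component: f_2(F) = 2*v*(u - v); d F_2 = (2*v + 3) du + (2*u) dv
  For the z component: f_3(F) = 2*v*(-u - 1); d F_3 = (-v) du + (-u - 1) dv
Combining and collecting du, dv coefficients:
  coeff of du: 2*v*(4*u*v + 3*u - 2*v^2 - v)
  coeff of dv: 2*v*(4*u^2 - 4*u*v + 3*u - 2*v + 1)
F^* omega = (2*v*(4*u*v + 3*u - 2*v^2 - v)) du + (2*v*(4*u^2 - 4*u*v + 3*u - 2*v + 1)) dv.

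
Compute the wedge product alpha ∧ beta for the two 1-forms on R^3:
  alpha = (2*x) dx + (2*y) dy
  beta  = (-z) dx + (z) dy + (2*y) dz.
alpha ∧ beta = (2*z*(x + y)) dx ∧ dy + (4*x*y) dx ∧ dz + (4*y^2) dy ∧ dz

Distribute the wedge, using dx_i ∧ dx_j = -dx_j ∧ dx_i and dx_i ∧ dx_i = 0. For each pair (i, j) with i < j, the coefficient of dx_i ∧ dx_j in alpha ∧ beta is (alpha_i * beta_j - alpha_j * beta_i). Collecting: alpha ∧ beta = (2*z*(x + y)) dx ∧ dy + (4*x*y) dx ∧ dz + (4*y^2) dy ∧ dz.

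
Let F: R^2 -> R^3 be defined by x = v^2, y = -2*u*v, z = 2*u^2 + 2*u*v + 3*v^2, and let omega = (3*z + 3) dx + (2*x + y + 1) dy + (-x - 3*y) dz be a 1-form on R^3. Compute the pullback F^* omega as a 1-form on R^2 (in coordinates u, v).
F^* omega = (2*v*(12*u^2 + 6*u*v - 3*v^2 - 1)) du + (28*u^2*v + 42*u*v^2 - 2*u + 12*v^3 + 6*v) dv

Using F^*(f dg) = (f ∘ F) d(g ∘ F), substitute each coordinate x_i by F_i(u, v) in f_i, and replace dx_i by d F_i = (∂F_i/∂u) du + (∂F_i/∂v) dv.
  For the x component: f_1(F) = 6*u^2 + 6*u*v + 9*v^2 + 3; d F_1 = (0) du + (2*v) dv
  For the y component: f_2(F) = -2*u*v + 2*v^2 + 1; d F_2 = (-2*v) du + (-2*u) dv
  For the z component: f_3(F) = v*(6*u - v); d F_3 = (4*u + 2*v) du + (2*u + 6*v) dv
Combining and collecting du, dv coefficients:
  coeff of du: 2*v*(12*u^2 + 6*u*v - 3*v^2 - 1)
  coeff of dv: 28*u^2*v + 42*u*v^2 - 2*u + 12*v^3 + 6*v
F^* omega = (2*v*(12*u^2 + 6*u*v - 3*v^2 - 1)) du + (28*u^2*v + 42*u*v^2 - 2*u + 12*v^3 + 6*v) dv.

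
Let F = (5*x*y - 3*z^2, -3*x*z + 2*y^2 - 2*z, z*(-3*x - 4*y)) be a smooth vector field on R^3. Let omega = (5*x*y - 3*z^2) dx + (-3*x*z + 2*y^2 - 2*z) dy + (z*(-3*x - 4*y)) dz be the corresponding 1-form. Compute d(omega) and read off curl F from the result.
d(omega) = (3*x - 4*z + 2) dy ∧ dz + (-3*z) dz ∧ dx + (-5*x - 3*z) dx ∧ dy; curl F = (3*x - 4*z + 2, -3*z, -5*x - 3*z)

d omega = sum_{i<j} (∂f_j/∂x_i - ∂f_i/∂x_j) dx_i ∧ dx_j. Under the identification (dy ∧ dz, dz ∧ dx, dx ∧ dy) ↔ (e_x, e_y, e_z), the coefficients are exactly the components of curl F. Compute:
  ∂R/∂y - ∂Q/∂z = (-4*z) - (-3*x - 2) = 3*x - 4*z + 2
  ∂P/∂z - ∂R/∂x = (-6*z) - (-3*z) = -3*z
  ∂Q/∂x - ∂P/∂y = (-3*z) - (5*x) = -5*x - 3*z.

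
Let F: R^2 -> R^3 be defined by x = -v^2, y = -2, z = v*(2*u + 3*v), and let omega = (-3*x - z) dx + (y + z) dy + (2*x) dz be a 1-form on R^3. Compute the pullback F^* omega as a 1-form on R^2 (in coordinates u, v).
F^* omega = (-4*v^3) du + (-12*v^3) dv

Using F^*(f dg) = (f ∘ F) d(g ∘ F), substitute each coordinate x_i by F_i(u, v) in f_i, and replace dx_i by d F_i = (∂F_i/∂u) du + (∂F_i/∂v) dv.
  For the x component: f_1(F) = -2*u*v; d F_1 = (0) du + (-2*v) dv
  For the y component: f_2(F) = 2*u*v + 3*v^2 - 2; d F_2 = (0) du + (0) dv
  For the z component: f_3(F) = -2*v^2; d F_3 = (2*v) du + (2*u + 6*v) dv
Combining and collecting du, dv coefficients:
  coeff of du: -4*v^3
  coeff of dv: -12*v^3
F^* omega = (-4*v^3) du + (-12*v^3) dv.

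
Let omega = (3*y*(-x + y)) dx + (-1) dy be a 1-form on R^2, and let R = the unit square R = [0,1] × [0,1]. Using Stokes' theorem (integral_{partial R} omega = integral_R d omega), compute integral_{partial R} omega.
integral_(partial R) omega = -3/2

Stokes: integral_partial_R omega = integral_R d omega with d omega = (∂Q/∂x - ∂P/∂y) dx ∧ dy.
  ∂Q/∂x = 0
  ∂P/∂y = -3*x + 6*y
  integrand = ∂Q/∂x - ∂P/∂y = 3*x - 6*y.
Integrating over R: integral_0^1 integral_0^1 (3*x - 6*y) dx dy = -3/2.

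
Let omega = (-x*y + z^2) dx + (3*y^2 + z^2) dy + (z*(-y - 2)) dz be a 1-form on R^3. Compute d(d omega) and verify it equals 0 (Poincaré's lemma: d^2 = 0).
d(d omega) = 0

Step 1: d omega = sum_{i<j} (∂f_j/∂x_i - ∂f_i/∂x_j) dx_i ∧ dx_j:
  coeff of dx ∧ dy: x
  coeff of dx ∧ dz: -2*z
  coeff of dy ∧ dz: -3*z
Step 2: Apply d again to each 2-form coefficient. The only possible 3-form in R^3 is dx ∧ dy ∧ dz, with coefficient
  ∂(coeff of dy∧dz)/∂x - ∂(coeff of dx∧dz)/∂y + ∂(coeff of dx∧dy)/∂z
  = ∂/∂x (-3*z) - ∂/∂y (-2*z) + ∂/∂z (x).
Each of these terms simplifies to sums of mixed partials that cancel in pairs. The result is 0 (by equality of mixed partials for smooth functions — Schwarz / Clairaut).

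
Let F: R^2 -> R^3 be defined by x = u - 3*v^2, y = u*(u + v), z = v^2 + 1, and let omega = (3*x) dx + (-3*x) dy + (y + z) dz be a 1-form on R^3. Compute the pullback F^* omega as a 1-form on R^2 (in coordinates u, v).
F^* omega = (-6*u^2 + 18*u*v^2 - 3*u*v + 3*u + 9*v^3 - 9*v^2) du + (2*u^2*v - 3*u^2 + 11*u*v^2 - 18*u*v + 56*v^3 + 2*v) dv

Using F^*(f dg) = (f ∘ F) d(g ∘ F), substitute each coordinate x_i by F_i(u, v) in f_i, and replace dx_i by d F_i = (∂F_i/∂u) du + (∂F_i/∂v) dv.
  For the x component: f_1(F) = 3*u - 9*v^2; d F_1 = (1) du + (-6*v) dv
  For the y component: f_2(F) = -3*u + 9*v^2; d F_2 = (2*u + v) du + (u) dv
  For the z component: f_3(F) = u^2 + u*v + v^2 + 1; d F_3 = (0) du + (2*v) dv
Combining and collecting du, dv coefficients:
  coeff of du: -6*u^2 + 18*u*v^2 - 3*u*v + 3*u + 9*v^3 - 9*v^2
  coeff of dv: 2*u^2*v - 3*u^2 + 11*u*v^2 - 18*u*v + 56*v^3 + 2*v
F^* omega = (-6*u^2 + 18*u*v^2 - 3*u*v + 3*u + 9*v^3 - 9*v^2) du + (2*u^2*v - 3*u^2 + 11*u*v^2 - 18*u*v + 56*v^3 + 2*v) dv.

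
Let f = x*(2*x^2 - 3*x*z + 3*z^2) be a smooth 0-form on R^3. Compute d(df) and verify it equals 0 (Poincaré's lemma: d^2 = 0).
d(df) = 0

Step 1: df = sum_i (∂f/∂x_i) dx_i = (6*x^2 - 6*x*z + 3*z^2) dx + (0) dy + (3*x*(-x + 2*z)) dz.
Step 2: Apply d again. Using the 1-form formula, the coefficient of dx ∧ dy in d(df) is ∂^2 f/∂x ∂y - ∂^2 f/∂y ∂x = (0) - (0) = 0 (equality of mixed partials for smooth f).
Similarly for dx ∧ dz and dy ∧ dz — all coefficients vanish. So d(df) = 0.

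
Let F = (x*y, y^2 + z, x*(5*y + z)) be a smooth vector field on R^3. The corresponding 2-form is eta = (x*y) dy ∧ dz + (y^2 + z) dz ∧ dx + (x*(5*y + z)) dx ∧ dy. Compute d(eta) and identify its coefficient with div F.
d(eta) = (x + 3*y) dx ∧ dy ∧ dz; div F = x + 3*y

For a 2-form in R^3 of the form above, applying d gives a 3-form with coefficient ∂P/∂x + ∂Q/∂y + ∂R/∂z:
  ∂P/∂x = y
  ∂Q/∂y = 2*y
  ∂R/∂z = x
Sum = x + 3*y, which is exactly div F.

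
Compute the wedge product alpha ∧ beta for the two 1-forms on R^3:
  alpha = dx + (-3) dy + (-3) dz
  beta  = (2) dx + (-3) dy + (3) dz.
alpha ∧ beta = (3) dx ∧ dy + (9) dx ∧ dz + (-18) dy ∧ dz

Distribute the wedge, using dx_i ∧ dx_j = -dx_j ∧ dx_i and dx_i ∧ dx_i = 0. For each pair (i, j) with i < j, the coefficient of dx_i ∧ dx_j in alpha ∧ beta is (alpha_i * beta_j - alpha_j * beta_i). Collecting: alpha ∧ beta = (3) dx ∧ dy + (9) dx ∧ dz + (-18) dy ∧ dz.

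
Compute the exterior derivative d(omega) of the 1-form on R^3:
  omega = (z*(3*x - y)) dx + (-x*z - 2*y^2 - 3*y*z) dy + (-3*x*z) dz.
d(omega) = (-3*x + y - 3*z) dx ∧ dz + (x + 3*y) dy ∧ dz

For a 1-form omega = sum_i f_i dx_i, the exterior derivative is
  d(omega) = sum_{i < j} (∂f_j/∂x_i - ∂f_i/∂x_j) dx_i ∧ dx_j.
  coefficient of dx ∧ dz: ∂f_3/∂x - ∂f_1/∂z = ∂(-3*x*z)/∂x - ∂(z*(3*x - y))/∂z = -3*x + y - 3*z
  coefficient of dy ∧ dz: ∂f_3/∂y - ∂f_2/∂z = ∂(-3*x*z)/∂y - ∂(-x*z - 2*y^2 - 3*y*z)/∂z = x + 3*y
Assembling: d(omega) = (-3*x + y - 3*z) dx ∧ dz + (x + 3*y) dy ∧ dz.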